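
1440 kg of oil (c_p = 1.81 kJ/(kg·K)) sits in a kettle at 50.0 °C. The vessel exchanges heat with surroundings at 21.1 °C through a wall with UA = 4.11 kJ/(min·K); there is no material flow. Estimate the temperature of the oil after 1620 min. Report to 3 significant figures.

23.3 °C

Energy balance: M c_p dT/dt = −UA(T − T_amb).
dT/dt = (T_ss − T)/τ with T_ss = T_amb = 21.100 °C, τ = M c_p/UA = 1440·1.81/4.11 = 634.16 min.
This is linear first-order; T(t) = T_ss + (T₀ − T_ss) e^(−t/τ).
T(1620) = 21.100 + (28.900)·0.077727 = 23.346 °C.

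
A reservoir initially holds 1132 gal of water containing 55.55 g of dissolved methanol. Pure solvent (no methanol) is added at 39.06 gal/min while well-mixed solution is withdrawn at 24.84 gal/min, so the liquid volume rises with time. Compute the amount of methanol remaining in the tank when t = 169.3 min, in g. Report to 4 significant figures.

7.583 g

Let m(t) be the amount of methanol. Volume: V(t) = V₀ + (Q_in − Q_out) t = 1132 + 14.2200 t; V(169.3) = 3539.45 gal.
No methanol enters, so dm/dt = −Q_out · (m/V).
dm/m = −Q_out dt/(V₀ + 14.2200 t); integrating gives ln(m/m₀) = −(Q_out/(Q_in−Q_out)) ln(V/V₀).
m = m₀ (V₀/V)^(Q_out/(Q_in−Q_out)) = 55.55 × (1132/3539.45)^(1.74684) = 7.58307 g.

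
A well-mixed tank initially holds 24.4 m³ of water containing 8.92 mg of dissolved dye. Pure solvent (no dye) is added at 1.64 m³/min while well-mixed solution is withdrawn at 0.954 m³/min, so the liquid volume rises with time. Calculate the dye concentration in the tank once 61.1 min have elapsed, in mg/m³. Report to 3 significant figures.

Total volume: dV/dt = Q_in − Q_out = 0.68600 m³/min, so V(t) = 24.4 + 0.68600 t and V(61.1) = 66.315 m³.
No dye enters, so dm/dt = −Q_out · (m/V).
Separate: dm/m = −Q_out dt/V(t) ⇒ ln(m/m₀) = −(Q_out/(Q_in−Q_out)) ln(V/V₀).
m = m₀ (V₀/V)^(Q_out/(Q_in−Q_out)) = 8.92 × (24.4/66.315)^(1.3907) = 2.2208 mg.
C = m/V = 2.2208/66.315 = 0.033489 mg/m³.

0.0335 mg/m³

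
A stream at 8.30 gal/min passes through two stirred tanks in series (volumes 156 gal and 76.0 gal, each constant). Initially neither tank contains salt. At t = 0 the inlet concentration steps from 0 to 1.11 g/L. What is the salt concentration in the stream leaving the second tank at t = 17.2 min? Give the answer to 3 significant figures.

Species balance on tank i: dCᵢ/dt = (Cᵢ₋₁ − Cᵢ)/τᵢ with τᵢ = Vᵢ/Q.
τ₁ = 156/8.30 = 18.795 min; τ₂ = 76.0/8.30 = 9.1566 min.
Solving the cascade with C₁(0)=C₂(0)=0 gives C₂(t) = C_in[1 − (τ₁ e^(−t/τ₁) − τ₂ e^(−t/τ₂))/(τ₁ − τ₂)].
At t = 17.2: e^(−t/τ₁) = 0.40047, e^(−t/τ₂) = 0.15283.
C₂ = 1.11·[1 − (18.795·0.40047 − 9.1566·0.15283)/(9.6386)] = 1.11·0.36428 = 0.40435 g/L.

0.404 g/L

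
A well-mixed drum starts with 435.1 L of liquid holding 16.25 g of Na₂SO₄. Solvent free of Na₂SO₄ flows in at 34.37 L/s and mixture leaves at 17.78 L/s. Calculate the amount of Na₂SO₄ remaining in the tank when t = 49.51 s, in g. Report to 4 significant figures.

5.215 g

Let m(t) be the amount of Na₂SO₄. Volume: V(t) = V₀ + (Q_in − Q_out) t = 435.1 + 16.5900 t; V(49.51) = 1256.47 L.
Species balance (pure solvent in): dm/dt = −Q_out · m/V(t).
Separate: dm/m = −Q_out dt/V(t) ⇒ ln(m/m₀) = −(Q_out/(Q_in−Q_out)) ln(V/V₀).
m = m₀ (V₀/V)^(Q_out/(Q_in−Q_out)) = 16.25 × (435.1/1256.47)^(1.07173) = 5.21499 g.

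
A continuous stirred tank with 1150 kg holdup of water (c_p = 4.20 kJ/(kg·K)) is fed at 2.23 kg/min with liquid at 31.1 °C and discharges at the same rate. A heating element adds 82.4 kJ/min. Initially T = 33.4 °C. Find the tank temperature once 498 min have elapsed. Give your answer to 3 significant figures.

37.4 °C

M c_p dT/dt = ṁ c_p (T_in − T) + Q̇.
τ = M/ṁ = 515.70 min; T_ss = T_in + Q̇/(ṁ c_p) = 31.1 + 82.4/(2.23·4.20) = 39.898 °C.
This is linear first-order; T(t) = T_ss + (T₀ − T_ss) e^(−t/τ).
T(498) = 39.898 + (-6.4978)·e^(−498/515.70) = 39.898 + (-6.4978)·0.38072 = 37.424 °C.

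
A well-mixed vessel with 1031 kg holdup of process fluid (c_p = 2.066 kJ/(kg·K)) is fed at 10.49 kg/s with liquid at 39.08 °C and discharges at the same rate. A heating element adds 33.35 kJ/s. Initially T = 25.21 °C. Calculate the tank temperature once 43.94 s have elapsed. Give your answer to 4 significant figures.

M c_p dT/dt = ṁ c_p (T_in − T) + Q̇.
Rearrange: dT/dt = (T_ss − T)/τ with τ = M/ṁ = 98.2841 s and T_ss = T_in + Q̇/(ṁ c_p) = 40.6188 °C.
T approaches T_ss exponentially: T(t) = T_ss + (T₀ − T_ss) e^(−t/τ).
T(43.94) = 40.6188 + (-15.4088)·e^(−43.94/98.2841) = 40.6188 + (-15.4088)·0.639498 = 30.7649 °C.

30.76 °C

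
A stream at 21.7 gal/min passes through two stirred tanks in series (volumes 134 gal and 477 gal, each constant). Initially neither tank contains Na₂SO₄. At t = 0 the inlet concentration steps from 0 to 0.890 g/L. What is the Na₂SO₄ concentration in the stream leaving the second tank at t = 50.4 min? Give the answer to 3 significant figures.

Time constants: τᵢ = Vᵢ/Q for each well-mixed tank.
τ₁ = 134/21.7 = 6.1751 min; τ₂ = 477/21.7 = 21.982 min.
Solving the cascade with C₁(0)=C₂(0)=0 gives C₂(t) = C_in[1 − (τ₁ e^(−t/τ₁) − τ₂ e^(−t/τ₂))/(τ₁ − τ₂)].
At t = 50.4: e^(−t/τ₁) = 0.00028535, e^(−t/τ₂) = 0.10098.
C₂ = 0.890·[1 − (6.1751·0.00028535 − 21.982·0.10098)/(-15.806)] = 0.890·0.85968 = 0.76512 g/L.

0.765 g/L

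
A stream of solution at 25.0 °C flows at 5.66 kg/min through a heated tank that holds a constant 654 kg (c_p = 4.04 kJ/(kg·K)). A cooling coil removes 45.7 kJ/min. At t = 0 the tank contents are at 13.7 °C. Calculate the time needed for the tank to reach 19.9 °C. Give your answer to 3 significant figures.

M c_p dT/dt = ṁ c_p (T_in − T) − Q̇.
τ = M/ṁ = 115.55 min; T_ss = T_in − Q̇/(ṁ c_p) = 23.001 °C.
T(t) = T_ss + (T₀ − T_ss) e^(−t/τ). Set T = 19.9:
e^(−t/τ) = (19.9 − 23.001)/(13.7 − 23.001) = 0.33344
t = −115.55 · ln(0.33344) = 126.91 min.

127 min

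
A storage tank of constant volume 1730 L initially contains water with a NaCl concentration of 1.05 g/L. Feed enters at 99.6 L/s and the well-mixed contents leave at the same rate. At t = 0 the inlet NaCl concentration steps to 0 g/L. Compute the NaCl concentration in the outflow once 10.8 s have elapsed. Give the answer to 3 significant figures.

Unsteady species balance (constant V, well mixed): V dC/dt = Q(C_in − C).
Time constant τ = V/Q = 1730/99.6 = 17.369 s.
This is linear first-order; C(t) = C_in + (C₀ − C_in) e^(−t/τ).
C(10.8) = 0 + (1.05 − 0)·e^(−10.8/17.369) = 0 + (1.0500)·0.53699 = 0.56384 g/L.

0.564 g/L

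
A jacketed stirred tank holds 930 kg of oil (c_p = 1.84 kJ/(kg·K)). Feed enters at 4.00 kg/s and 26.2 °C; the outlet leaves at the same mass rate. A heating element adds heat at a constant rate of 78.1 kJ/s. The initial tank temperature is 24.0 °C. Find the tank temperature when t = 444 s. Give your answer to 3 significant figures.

34.9 °C

Energy balance: M c_p dT/dt = ṁ c_p (T_in − T) + 78.1.
Rearrange: dT/dt = (T_ss − T)/τ with τ = M/ṁ = 232.50 s and T_ss = T_in + Q̇/(ṁ c_p) = 36.811 °C.
Solution: T(t) = T_ss + (T₀ − T_ss) e^(−t/τ).
T(444) = 36.811 + (-12.811)·e^(−444/232.50) = 36.811 + (-12.811)·0.14813 = 34.914 °C.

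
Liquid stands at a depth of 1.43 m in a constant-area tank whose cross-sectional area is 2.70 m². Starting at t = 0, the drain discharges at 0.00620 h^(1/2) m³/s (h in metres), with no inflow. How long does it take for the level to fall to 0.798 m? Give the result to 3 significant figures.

263 s

Volume balance on the tank: A dh/dt = −0.00620 √h.
Separate and integrate: 2(√h − √h₀) = −(0.00620/A) t.
t = 2A(√h₀ − √h)/0.00620 = 2·2.70·(√1.43 − √0.798)/0.00620
  = 5.4000 × (1.1958 − 0.89331) / 0.00620 = 263.48 s.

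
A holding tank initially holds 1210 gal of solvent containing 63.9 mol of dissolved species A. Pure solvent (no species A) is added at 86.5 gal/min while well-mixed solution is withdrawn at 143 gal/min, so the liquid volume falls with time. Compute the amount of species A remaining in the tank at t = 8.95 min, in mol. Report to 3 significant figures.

16.2 mol

Total volume: dV/dt = Q_in − Q_out = -56.500 gal/min, so V(t) = 1210 − 56.500 t and V(8.95) = 704.33 gal.
Solute balance: dm/dt = 0 − Q_out C = −Q_out m/V(t).
Separate: dm/m = −Q_out dt/V(t) ⇒ ln(m/m₀) = −(Q_out/(Q_in−Q_out)) ln(V/V₀).
m = m₀ (V₀/V)^(Q_out/(Q_in−Q_out)) = 63.9 × (1210/704.33)^(-2.5310) = 16.244 mol.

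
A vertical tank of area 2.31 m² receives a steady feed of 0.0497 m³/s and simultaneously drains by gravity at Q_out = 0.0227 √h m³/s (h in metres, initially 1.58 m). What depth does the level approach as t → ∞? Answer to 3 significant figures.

4.79 m

Level balance: A dh/dt = 0.0497 − 0.0227 √h. Setting dh/dt = 0:
Q_in = 0.0227 √h_ss ⇒ √h_ss = 0.0497/0.0227 = 2.1894.
h_ss = 2.1894² = 4.7936 m. (Since h₀ = 1.58 m < h_ss, the level will rise toward this value.)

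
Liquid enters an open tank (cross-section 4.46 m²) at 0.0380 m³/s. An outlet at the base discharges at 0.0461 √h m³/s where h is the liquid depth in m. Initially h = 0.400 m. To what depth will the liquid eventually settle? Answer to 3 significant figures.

Accumulation of liquid (constant cross-section A): A dh/dt = Q_in − 0.0461 √h. At steady state dh/dt = 0:
Q_in = 0.0461 √h_ss ⇒ √h_ss = 0.0380/0.0461 = 0.82430.
h_ss = 0.82430² = 0.67946 m. (Since h₀ = 0.400 m < h_ss, the level will rise toward this value.)

0.679 m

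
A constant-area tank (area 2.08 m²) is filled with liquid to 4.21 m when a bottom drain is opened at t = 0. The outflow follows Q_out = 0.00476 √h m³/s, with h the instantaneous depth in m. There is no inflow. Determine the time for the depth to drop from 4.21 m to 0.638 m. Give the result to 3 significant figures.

With no inflow, A dh/dt = −0.00476 √h.
∫ h^(−1/2) dh = −(0.00476/A) ∫ dt, giving 2√h = 2√h₀ − (0.00476/A) t.
t = 2A(√h₀ − √h)/0.00476 = 2·2.08·(√4.21 − √0.638)/0.00476
  = 4.1600 × (2.0518 − 0.79875) / 0.00476 = 1095.1 s.

1100 s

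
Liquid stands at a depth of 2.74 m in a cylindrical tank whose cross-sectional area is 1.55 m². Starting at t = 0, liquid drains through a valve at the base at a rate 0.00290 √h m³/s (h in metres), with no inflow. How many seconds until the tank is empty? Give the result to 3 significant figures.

A dh/dt = −Q_out = −0.00290 √h.
Separate and integrate: 2(√h − √h₀) = −(0.00290/A) t.
Tank is empty when √h = 0: t_empty = 2A√h₀/0.00290.
t_empty = 2·1.55·√2.74/0.00290 = 3.1000·1.6553/0.00290 = 1769.5 s.

1770 s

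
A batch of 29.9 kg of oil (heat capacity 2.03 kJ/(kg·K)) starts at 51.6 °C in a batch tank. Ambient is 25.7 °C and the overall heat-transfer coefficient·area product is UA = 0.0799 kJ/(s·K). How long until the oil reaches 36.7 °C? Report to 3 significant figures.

Lumped-capacitance energy balance: M c_p dT/dt = UA(T_amb − T).
τ = M c_p/UA = 759.66 s; T_ss = T_amb = 25.700 °C.
T(t) = T_ss + (T₀ − T_ss)e^(−t/τ); set T = 36.7:
t = −τ ln[(T − T_ss)/(T₀ − T_ss)] = −759.66 · ln(0.42471) = 650.53 s.

651 s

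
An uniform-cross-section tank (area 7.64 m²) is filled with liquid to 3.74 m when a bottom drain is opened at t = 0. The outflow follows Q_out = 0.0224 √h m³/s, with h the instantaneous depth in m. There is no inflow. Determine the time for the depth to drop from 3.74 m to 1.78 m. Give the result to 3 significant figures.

409 s

A dh/dt = −Q_out = −0.0224 √h.
∫ h^(−1/2) dh = −(0.0224/A) ∫ dt, giving 2√h = 2√h₀ − (0.0224/A) t.
t = 2A(√h₀ − √h)/0.0224 = 2·7.64·(√3.74 − √1.78)/0.0224
  = 15.280 × (1.9339 − 1.3342) / 0.0224 = 409.11 s.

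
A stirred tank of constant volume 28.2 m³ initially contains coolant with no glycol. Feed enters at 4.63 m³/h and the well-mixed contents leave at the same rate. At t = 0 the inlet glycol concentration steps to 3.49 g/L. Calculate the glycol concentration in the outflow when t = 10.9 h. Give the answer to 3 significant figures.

2.91 g/L

Unsteady species balance (constant V, well mixed): V dC/dt = Q(C_in − C).
Time constant τ = V/Q = 28.2/4.63 = 6.0907 h.
This is linear first-order; C(t) = C_in + (C₀ − C_in) e^(−t/τ).
C(10.9) = 3.49 + (0 − 3.49)·e^(−10.9/6.0907) = 3.49 + (-3.4900)·0.16703 = 2.9071 g/L.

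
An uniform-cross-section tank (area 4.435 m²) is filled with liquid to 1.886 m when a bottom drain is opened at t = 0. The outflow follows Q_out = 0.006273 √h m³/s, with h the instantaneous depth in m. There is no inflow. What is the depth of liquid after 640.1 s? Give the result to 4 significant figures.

0.8476 m

A dh/dt = −Q_out = −0.006273 √h.
Separate and integrate: 2(√h − √h₀) = −(0.006273/A) t.
√h = √1.886 − 0.006273·640.1/(2·4.435) = 1.37332 − 0.452689 = 0.920629.
h = 0.920629² = 0.847557 m.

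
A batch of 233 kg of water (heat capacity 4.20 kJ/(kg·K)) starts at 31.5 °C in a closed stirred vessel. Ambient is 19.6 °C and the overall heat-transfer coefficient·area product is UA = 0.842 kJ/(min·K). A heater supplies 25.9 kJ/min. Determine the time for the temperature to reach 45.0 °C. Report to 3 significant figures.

M c_p dT/dt = −UA(T − T_amb) + Q̇.
τ = M c_p/UA = 1162.2 min; T_ss = T_amb + Q̇/UA = 19.6 + 25.9/0.842 = 50.360 °C.
T(t) = T_ss + (T₀ − T_ss)e^(−t/τ); set T = 45.0:
t = −τ ln[(T − T_ss)/(T₀ − T_ss)] = −1162.2 · ln(0.28420) = 1462.2 min.

1460 min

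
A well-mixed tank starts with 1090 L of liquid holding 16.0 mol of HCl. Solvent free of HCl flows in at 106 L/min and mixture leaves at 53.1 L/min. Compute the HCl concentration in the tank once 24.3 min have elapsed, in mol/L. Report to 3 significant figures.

Let m(t) be the amount of HCl. Volume: V(t) = V₀ + (Q_in − Q_out) t = 1090 + 52.900 t; V(24.3) = 2375.5 L.
Solute balance: dm/dt = 0 − Q_out C = −Q_out m/V(t).
Separate: dm/m = −Q_out dt/V(t) ⇒ ln(m/m₀) = −(Q_out/(Q_in−Q_out)) ln(V/V₀).
m = m₀ (V₀/V)^(Q_out/(Q_in−Q_out)) = 16.0 × (1090/2375.5)^(1.0038) = 7.3201 mol.
C = m/V = 7.3201/2375.5 = 0.0030815 mol/L.

0.00308 mol/L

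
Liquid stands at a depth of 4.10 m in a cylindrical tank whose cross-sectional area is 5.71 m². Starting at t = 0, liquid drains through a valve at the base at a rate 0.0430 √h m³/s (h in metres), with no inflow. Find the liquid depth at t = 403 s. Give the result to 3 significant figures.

0.257 m

A dh/dt = −Q_out = −0.0430 √h.
This is separable: 2 d(√h)/dt = −0.0430/A, so √h = √h₀ − (0.0430/(2A)) t.
√h = √4.10 − 0.0430·403/(2·5.71) = 2.0248 − 1.5174 = 0.50742.
h = 0.50742² = 0.25748 m.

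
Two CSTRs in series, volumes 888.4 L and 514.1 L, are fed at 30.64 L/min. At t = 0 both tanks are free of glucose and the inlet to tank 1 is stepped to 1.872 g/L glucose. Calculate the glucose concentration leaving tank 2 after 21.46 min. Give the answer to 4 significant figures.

0.4680 g/L

Species balance on tank i: dCᵢ/dt = (Cᵢ₋₁ − Cᵢ)/τᵢ with τᵢ = Vᵢ/Q.
τ₁ = 888.4/30.64 = 28.9948 min; τ₂ = 514.1/30.64 = 16.7787 min.
Solving the cascade with C₁(0)=C₂(0)=0 gives C₂(t) = C_in[1 − (τ₁ e^(−t/τ₁) − τ₂ e^(−t/τ₂))/(τ₁ − τ₂)].
At t = 21.46: e^(−t/τ₁) = 0.477050, e^(−t/τ₂) = 0.278315.
C₂ = 1.872·[1 − (28.9948·0.477050 − 16.7787·0.278315)/(12.2161)] = 1.872·0.249988 = 0.467977 g/L.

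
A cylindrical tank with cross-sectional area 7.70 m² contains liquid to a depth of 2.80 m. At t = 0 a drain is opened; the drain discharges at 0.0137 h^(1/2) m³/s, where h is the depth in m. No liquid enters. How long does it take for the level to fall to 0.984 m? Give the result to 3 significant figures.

766 s

With no inflow, A dh/dt = −0.0137 √h.
This is separable: 2 d(√h)/dt = −0.0137/A, so √h = √h₀ − (0.0137/(2A)) t.
t = 2A(√h₀ − √h)/0.0137 = 2·7.70·(√2.80 − √0.984)/0.0137
  = 15.400 × (1.6733 − 0.99197) / 0.0137 = 765.90 s.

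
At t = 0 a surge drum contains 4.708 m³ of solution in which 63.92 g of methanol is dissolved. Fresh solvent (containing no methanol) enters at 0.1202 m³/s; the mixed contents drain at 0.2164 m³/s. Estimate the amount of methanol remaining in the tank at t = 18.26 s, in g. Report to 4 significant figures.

Total volume: dV/dt = Q_in − Q_out = -0.0962000 m³/s, so V(t) = 4.708 − 0.0962000 t and V(18.26) = 2.95139 m³.
No methanol enters, so dm/dt = −Q_out · (m/V).
dm/m = −Q_out dt/(V₀ − 0.0962000 t); integrating gives ln(m/m₀) = −(Q_out/(Q_in−Q_out)) ln(V/V₀).
m = m₀ (V₀/V)^(Q_out/(Q_in−Q_out)) = 63.92 × (4.708/2.95139)^(-2.24948) = 22.3573 g.

22.36 g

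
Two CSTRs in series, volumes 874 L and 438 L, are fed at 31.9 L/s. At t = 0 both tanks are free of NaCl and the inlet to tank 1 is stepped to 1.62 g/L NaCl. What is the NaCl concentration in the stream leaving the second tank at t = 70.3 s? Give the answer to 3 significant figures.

1.38 g/L

Species balance on tank i: dCᵢ/dt = (Cᵢ₋₁ − Cᵢ)/τᵢ with τᵢ = Vᵢ/Q.
τ₁ = 874/31.9 = 27.398 s; τ₂ = 438/31.9 = 13.730 s.
Solving the cascade with C₁(0)=C₂(0)=0 gives C₂(t) = C_in[1 − (τ₁ e^(−t/τ₁) − τ₂ e^(−t/τ₂))/(τ₁ − τ₂)].
At t = 70.3: e^(−t/τ₁) = 0.076852, e^(−t/τ₂) = 0.0059759.
C₂ = 1.62·[1 − (27.398·0.076852 − 13.730·0.0059759)/(13.668)] = 1.62·0.85195 = 1.3802 g/L.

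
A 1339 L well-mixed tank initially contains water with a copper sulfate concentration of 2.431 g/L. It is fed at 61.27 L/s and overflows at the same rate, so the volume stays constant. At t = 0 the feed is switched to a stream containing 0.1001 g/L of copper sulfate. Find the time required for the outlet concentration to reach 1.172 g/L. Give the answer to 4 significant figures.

16.98 s

Unsteady species balance (constant V, well mixed): V dC/dt = Q(C_in − C), so τ = V/Q = 21.8541 s.
C(t) = C_in + (C₀ − C_in) e^(−t/τ). Set C = 1.172 and solve for t:
e^(−t/τ) = (C − C_in)/(C₀ − C_in) = (1.172 − 0.1001)/(2.431 − 0.1001) = 0.459865
t = −τ ln(…) = 21.8541 × 0.776822 = 16.9767 s.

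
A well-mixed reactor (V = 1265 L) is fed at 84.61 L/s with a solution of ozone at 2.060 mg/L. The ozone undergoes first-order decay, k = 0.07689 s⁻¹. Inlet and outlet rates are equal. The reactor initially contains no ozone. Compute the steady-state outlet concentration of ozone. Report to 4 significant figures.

0.9583 mg/L

Accumulation = in − out − consumed: V dC/dt = Q C_in − Q C − k V C.
At steady state: 0 = Q C_in − (Q + kV) C_ss, so C_ss = Q C_in/(Q + kV).
C_ss = 84.61·2.060/(84.61 + 0.07689·1265) = 174.297/181.876 = 0.958327 mg/L.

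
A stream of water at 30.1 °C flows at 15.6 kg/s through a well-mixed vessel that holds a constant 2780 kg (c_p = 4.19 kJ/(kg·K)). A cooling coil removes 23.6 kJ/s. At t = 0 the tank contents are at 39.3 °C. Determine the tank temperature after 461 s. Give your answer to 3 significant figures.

30.5 °C

Heat balance on the well-mixed liquid: M c_p dT/dt = ṁ c_p (T_in − T) − 23.6.
Rearrange: dT/dt = (T_ss − T)/τ with τ = M/ṁ = 178.21 s and T_ss = T_in − Q̇/(ṁ c_p) = 29.739 °C.
Integrating: T(t) = T_ss + (T₀ − T_ss) e^(−t/τ).
T(461) = 29.739 + (9.5611)·e^(−461/178.21) = 29.739 + (9.5611)·0.075252 = 30.458 °C.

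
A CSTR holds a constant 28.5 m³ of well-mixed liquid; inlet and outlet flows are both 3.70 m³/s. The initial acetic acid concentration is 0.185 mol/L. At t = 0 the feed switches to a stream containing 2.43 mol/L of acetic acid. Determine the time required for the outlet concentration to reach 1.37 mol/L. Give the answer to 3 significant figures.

5.78 s

Species balance: V dC/dt = Q(C_in − C) ⇒ τ = V/Q = 7.7027 s.
C(t) = C_in + (C₀ − C_in) e^(−t/τ). Set C = 1.37 and solve for t:
e^(−t/τ) = (C − C_in)/(C₀ − C_in) = (1.37 − 2.43)/(0.185 − 2.43) = 0.47216
t = −τ ln(…) = 7.7027 × 0.75044 = 5.7804 s.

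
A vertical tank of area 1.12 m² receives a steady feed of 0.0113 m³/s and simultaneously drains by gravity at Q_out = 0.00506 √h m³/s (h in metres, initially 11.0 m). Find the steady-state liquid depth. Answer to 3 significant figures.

A dh/dt = Q_in − 0.00506 √h. Steady state requires inflow = outflow:
Q_in = 0.00506 √h_ss ⇒ √h_ss = 0.0113/0.00506 = 2.2332.
h_ss = 2.2332² = 4.9872 m. (Since h₀ = 11.0 m > h_ss, the level will fall toward this value.)

4.99 m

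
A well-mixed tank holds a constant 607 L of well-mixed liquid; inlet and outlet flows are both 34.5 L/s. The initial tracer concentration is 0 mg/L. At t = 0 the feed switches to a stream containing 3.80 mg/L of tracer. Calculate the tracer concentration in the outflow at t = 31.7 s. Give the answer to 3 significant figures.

3.17 mg/L

Transient balance on the dissolved component: V dC/dt = Q(C_in − C).
So dC/dt = (C_in − C)/τ with τ = V/Q = 607/34.5 = 17.594 s.
Solution: C(t) = C_in + (C₀ − C_in) e^(−t/τ).
C(31.7) = 3.80 + (0 − 3.80)·e^(−31.7/17.594) = 3.80 + (-3.8000)·0.16501 = 3.1729 mg/L.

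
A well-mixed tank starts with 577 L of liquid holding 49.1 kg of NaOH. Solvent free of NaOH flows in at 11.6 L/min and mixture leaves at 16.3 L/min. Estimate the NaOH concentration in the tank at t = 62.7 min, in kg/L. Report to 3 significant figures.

0.0146 kg/L

Total volume: dV/dt = Q_in − Q_out = -4.7000 L/min, so V(t) = 577 − 4.7000 t and V(62.7) = 282.31 L.
No NaOH enters, so dm/dt = −Q_out · (m/V).
Separate: dm/m = −Q_out dt/V(t) ⇒ ln(m/m₀) = −(Q_out/(Q_in−Q_out)) ln(V/V₀).
m = m₀ (V₀/V)^(Q_out/(Q_in−Q_out)) = 49.1 × (577/282.31)^(-3.4681) = 4.1154 kg.
C = m/V = 4.1154/282.31 = 0.014578 kg/L.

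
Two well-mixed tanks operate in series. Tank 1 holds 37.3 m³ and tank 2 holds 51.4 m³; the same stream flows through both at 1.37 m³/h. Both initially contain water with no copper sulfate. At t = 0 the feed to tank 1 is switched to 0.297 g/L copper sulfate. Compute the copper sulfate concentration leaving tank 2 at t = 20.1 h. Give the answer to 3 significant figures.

Each tank obeys Vᵢ dCᵢ/dt = Q(Cᵢ₋₁ − Cᵢ), so τᵢ = Vᵢ/Q.
τ₁ = 37.3/1.37 = 27.226 h; τ₂ = 51.4/1.37 = 37.518 h.
Solving the cascade with C₁(0)=C₂(0)=0 gives C₂(t) = C_in[1 − (τ₁ e^(−t/τ₁) − τ₂ e^(−t/τ₂))/(τ₁ − τ₂)].
At t = 20.1: e^(−t/τ₁) = 0.47795, e^(−t/τ₂) = 0.58524.
C₂ = 0.297·[1 − (27.226·0.47795 − 37.518·0.58524)/(-10.292)] = 0.297·0.13094 = 0.038889 g/L.

0.0389 g/L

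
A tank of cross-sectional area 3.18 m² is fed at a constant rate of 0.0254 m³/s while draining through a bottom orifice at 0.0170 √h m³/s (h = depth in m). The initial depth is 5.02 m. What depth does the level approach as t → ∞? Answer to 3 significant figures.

2.23 m

A dh/dt = Q_in − 0.0170 √h. Steady state requires inflow = outflow:
Q_in = 0.0170 √h_ss ⇒ √h_ss = 0.0254/0.0170 = 1.4941.
h_ss = 1.4941² = 2.2324 m. (Since h₀ = 5.02 m > h_ss, the level will fall toward this value.)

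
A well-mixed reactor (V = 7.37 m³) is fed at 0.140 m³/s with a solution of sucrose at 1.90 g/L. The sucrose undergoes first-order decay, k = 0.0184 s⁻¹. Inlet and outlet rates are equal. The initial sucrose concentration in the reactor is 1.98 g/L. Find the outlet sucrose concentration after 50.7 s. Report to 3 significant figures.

1.12 g/L

V dC/dt = Q(C_in − C) − k V C.
dC/dt = (Q/V) C_in − (Q/V + k) C; effective rate a = Q/V + k = 0.018996 + 0.0184 = 0.037396 s⁻¹.
C_ss = Q C_in/(Q + kV) = 0.96514 g/L; C(t) = C_ss + (C₀ − C_ss) e^(−a t).
C(50.7) = 0.96514 + (1.0149)·e^(−0.037396·50.7) = 0.96514 + (1.0149)·0.15017 = 1.1175 g/L.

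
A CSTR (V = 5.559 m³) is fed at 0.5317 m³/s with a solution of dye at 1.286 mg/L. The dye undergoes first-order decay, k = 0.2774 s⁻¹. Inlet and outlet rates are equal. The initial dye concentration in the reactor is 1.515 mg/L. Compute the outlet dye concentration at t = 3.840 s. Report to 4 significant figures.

Accumulation = in − out − consumed: V dC/dt = Q C_in − Q C − k V C.
dC/dt = (Q/V) C_in − (Q/V + k) C; effective rate a = Q/V + k = 0.0956467 + 0.2774 = 0.373047 s⁻¹.
C_ss = Q C_in/(Q + kV) = 0.329722 mg/L; C(t) = C_ss + (C₀ − C_ss) e^(−a t).
C(3.840) = 0.329722 + (1.18528)·e^(−0.373047·3.840) = 0.329722 + (1.18528)·0.238712 = 0.612661 mg/L.

0.6127 mg/L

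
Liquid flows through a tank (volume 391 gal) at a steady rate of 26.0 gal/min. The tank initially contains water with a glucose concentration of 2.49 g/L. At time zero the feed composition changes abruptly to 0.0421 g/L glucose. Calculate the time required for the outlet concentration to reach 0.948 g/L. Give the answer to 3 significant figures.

14.9 min

Species balance: V dC/dt = Q(C_in − C) ⇒ τ = V/Q = 15.038 min.
C(t) = C_in + (C₀ − C_in) e^(−t/τ). Set C = 0.948 and solve for t:
e^(−t/τ) = (C − C_in)/(C₀ − C_in) = (0.948 − 0.0421)/(2.49 − 0.0421) = 0.37007
t = −τ ln(…) = 15.038 × 0.99406 = 14.949 min.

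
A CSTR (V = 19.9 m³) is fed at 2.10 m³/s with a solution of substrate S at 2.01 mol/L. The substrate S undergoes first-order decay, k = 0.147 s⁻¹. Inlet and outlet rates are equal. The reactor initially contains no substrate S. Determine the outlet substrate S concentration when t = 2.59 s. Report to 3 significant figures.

0.403 mol/L

Accumulation = in − out − consumed: V dC/dt = Q C_in − Q C − k V C.
dC/dt = (Q/V) C_in − (Q/V + k) C; effective rate a = Q/V + k = 0.10553 + 0.147 = 0.25253 s⁻¹.
C_ss = Q C_in/(Q + kV) = 0.83995 mol/L; C(t) = C_ss + (C₀ − C_ss) e^(−a t).
C(2.59) = 0.83995 + (-0.83995)·e^(−0.25253·2.59) = 0.83995 + (-0.83995)·0.51994 = 0.40323 mol/L.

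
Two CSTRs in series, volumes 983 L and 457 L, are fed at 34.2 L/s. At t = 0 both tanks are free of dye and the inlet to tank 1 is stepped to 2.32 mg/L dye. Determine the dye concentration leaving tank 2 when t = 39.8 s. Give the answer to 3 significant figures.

Species balance on tank i: dCᵢ/dt = (Cᵢ₋₁ − Cᵢ)/τᵢ with τᵢ = Vᵢ/Q.
τ₁ = 983/34.2 = 28.743 s; τ₂ = 457/34.2 = 13.363 s.
Solving the cascade with C₁(0)=C₂(0)=0 gives C₂(t) = C_in[1 − (τ₁ e^(−t/τ₁) − τ₂ e^(−t/τ₂))/(τ₁ − τ₂)].
At t = 39.8: e^(−t/τ₁) = 0.25040, e^(−t/τ₂) = 0.050871.
C₂ = 2.32·[1 − (28.743·0.25040 − 13.363·0.050871)/(15.380)] = 2.32·0.57625 = 1.3369 mg/L.

1.34 mg/L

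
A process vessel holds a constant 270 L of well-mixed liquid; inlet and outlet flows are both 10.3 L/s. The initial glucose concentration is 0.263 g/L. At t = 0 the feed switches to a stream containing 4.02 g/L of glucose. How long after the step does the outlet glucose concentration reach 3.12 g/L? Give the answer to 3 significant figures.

Species balance: V dC/dt = Q(C_in − C) ⇒ τ = V/Q = 26.214 s.
C(t) = C_in + (C₀ − C_in) e^(−t/τ). Set C = 3.12 and solve for t:
e^(−t/τ) = (C − C_in)/(C₀ − C_in) = (3.12 − 4.02)/(0.263 − 4.02) = 0.23955
t = −τ ln(…) = 26.214 × 1.4290 = 37.459 s.

37.5 s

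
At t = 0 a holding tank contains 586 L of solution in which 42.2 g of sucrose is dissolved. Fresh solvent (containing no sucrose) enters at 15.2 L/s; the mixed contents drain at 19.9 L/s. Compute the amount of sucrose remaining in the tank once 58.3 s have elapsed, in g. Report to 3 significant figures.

Let m(t) be the amount of sucrose. Volume: V(t) = V₀ + (Q_in − Q_out) t = 586 − 4.7000 t; V(58.3) = 311.99 L.
Solute balance: dm/dt = 0 − Q_out C = −Q_out m/V(t).
Separate: dm/m = −Q_out dt/V(t) ⇒ ln(m/m₀) = −(Q_out/(Q_in−Q_out)) ln(V/V₀).
m = m₀ (V₀/V)^(Q_out/(Q_in−Q_out)) = 42.2 × (586/311.99)^(-4.2340) = 2.9256 g.

2.93 g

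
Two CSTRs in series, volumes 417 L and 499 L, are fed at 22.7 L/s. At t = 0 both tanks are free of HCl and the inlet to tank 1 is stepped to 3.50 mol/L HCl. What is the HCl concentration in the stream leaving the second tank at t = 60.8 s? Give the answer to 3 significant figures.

2.81 mol/L

Each tank obeys Vᵢ dCᵢ/dt = Q(Cᵢ₋₁ − Cᵢ), so τᵢ = Vᵢ/Q.
τ₁ = 417/22.7 = 18.370 s; τ₂ = 499/22.7 = 21.982 s.
Tank 1: C₁ = C_in(1 − e^(−t/τ₁)). Tank 2 (τ₁ ≠ τ₂): C₂ = C_in[1 − (τ₁ e^(−t/τ₁) − τ₂ e^(−t/τ₂))/(τ₁ − τ₂)].
At t = 60.8: e^(−t/τ₁) = 0.036526, e^(−t/τ₂) = 0.062922.
C₂ = 3.50·[1 − (18.370·0.036526 − 21.982·0.062922)/(-3.6123)] = 3.50·0.80284 = 2.8099 mol/L.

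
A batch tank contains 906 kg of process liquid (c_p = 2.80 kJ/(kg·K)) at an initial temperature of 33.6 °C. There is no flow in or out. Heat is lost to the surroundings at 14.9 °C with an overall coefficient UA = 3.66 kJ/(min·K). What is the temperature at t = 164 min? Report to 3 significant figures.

29.7 °C

M c_p dT/dt = −UA(T − T_amb).
dT/dt = (T_ss − T)/τ with T_ss = T_amb = 14.900 °C, τ = M c_p/UA = 906·2.80/3.66 = 693.11 min.
Integrating: T(t) = T_ss + (T₀ − T_ss) e^(−t/τ).
T(164) = 14.900 + (18.700)·0.78930 = 29.660 °C.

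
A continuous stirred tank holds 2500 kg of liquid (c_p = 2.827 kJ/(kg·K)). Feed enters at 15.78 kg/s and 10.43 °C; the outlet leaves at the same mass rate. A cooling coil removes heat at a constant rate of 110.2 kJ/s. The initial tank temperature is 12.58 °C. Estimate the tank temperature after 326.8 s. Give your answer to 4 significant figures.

Heat balance on the well-mixed liquid: M c_p dT/dt = ṁ c_p (T_in − T) − 110.2.
τ = M/ṁ = 158.428 s; T_ss = T_in − Q̇/(ṁ c_p) = 10.43 − 110.2/(15.78·2.827) = 7.95971 °C.
Integrating: T(t) = T_ss + (T₀ − T_ss) e^(−t/τ).
T(326.8) = 7.95971 + (4.62029)·e^(−326.8/158.428) = 7.95971 + (4.62029)·0.127102 = 8.54696 °C.

8.547 °C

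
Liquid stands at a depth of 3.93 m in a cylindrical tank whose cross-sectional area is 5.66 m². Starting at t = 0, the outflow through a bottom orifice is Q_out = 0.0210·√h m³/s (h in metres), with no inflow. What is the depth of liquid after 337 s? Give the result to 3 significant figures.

1.84 m

With no inflow, A dh/dt = −0.0210 √h.
This is separable: 2 d(√h)/dt = −0.0210/A, so √h = √h₀ − (0.0210/(2A)) t.
√h = √3.93 − 0.0210·337/(2·5.66) = 1.9824 − 0.62518 = 1.3572.
h = 1.3572² = 1.8421 m.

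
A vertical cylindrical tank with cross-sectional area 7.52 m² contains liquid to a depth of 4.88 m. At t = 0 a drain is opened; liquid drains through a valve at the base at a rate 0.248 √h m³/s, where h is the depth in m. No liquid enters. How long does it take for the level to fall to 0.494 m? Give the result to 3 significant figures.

91.3 s

With no inflow, A dh/dt = −0.248 √h.
Separate and integrate: 2(√h − √h₀) = −(0.248/A) t.
t = 2A(√h₀ − √h)/0.248 = 2·7.52·(√4.88 − √0.494)/0.248
  = 15.040 × (2.2091 − 0.70285) / 0.248 = 91.345 s.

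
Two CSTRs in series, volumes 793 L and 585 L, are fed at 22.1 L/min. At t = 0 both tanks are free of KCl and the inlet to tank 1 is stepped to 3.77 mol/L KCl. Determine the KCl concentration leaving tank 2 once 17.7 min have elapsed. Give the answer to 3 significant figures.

Time constants: τᵢ = Vᵢ/Q for each well-mixed tank.
τ₁ = 793/22.1 = 35.882 min; τ₂ = 585/22.1 = 26.471 min.
Solving the cascade with C₁(0)=C₂(0)=0 gives C₂(t) = C_in[1 − (τ₁ e^(−t/τ₁) − τ₂ e^(−t/τ₂))/(τ₁ − τ₂)].
At t = 17.7: e^(−t/τ₁) = 0.61062, e^(−t/τ₂) = 0.51239.
C₂ = 3.77·[1 − (35.882·0.61062 − 26.471·0.51239)/(9.4118)] = 3.77·0.11311 = 0.42642 mol/L.

0.426 mol/L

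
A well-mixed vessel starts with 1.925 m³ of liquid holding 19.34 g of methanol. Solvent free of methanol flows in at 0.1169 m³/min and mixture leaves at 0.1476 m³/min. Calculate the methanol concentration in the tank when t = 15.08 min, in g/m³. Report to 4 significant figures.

3.525 g/m³

Let m(t) be the amount of methanol. Volume: V(t) = V₀ + (Q_in − Q_out) t = 1.925 − 0.0307000 t; V(15.08) = 1.46204 m³.
Species balance (pure solvent in): dm/dt = −Q_out · m/V(t).
dm/m = −Q_out dt/(V₀ − 0.0307000 t); integrating gives ln(m/m₀) = −(Q_out/(Q_in−Q_out)) ln(V/V₀).
m = m₀ (V₀/V)^(Q_out/(Q_in−Q_out)) = 19.34 × (1.925/1.46204)^(-4.80782) = 5.15306 g.
C = m/V = 5.15306/1.46204 = 3.52456 g/m³.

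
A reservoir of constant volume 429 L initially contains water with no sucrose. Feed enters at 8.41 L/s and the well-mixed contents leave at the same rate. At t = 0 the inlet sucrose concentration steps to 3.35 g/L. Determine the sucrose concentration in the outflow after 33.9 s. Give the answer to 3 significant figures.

1.63 g/L

Unsteady species balance (constant V, well mixed): V dC/dt = Q(C_in − C).
Time constant τ = V/Q = 429/8.41 = 51.011 s.
This is linear first-order; C(t) = C_in + (C₀ − C_in) e^(−t/τ).
C(33.9) = 3.35 + (0 − 3.35)·e^(−33.9/51.011) = 3.35 + (-3.3500)·0.51450 = 1.6264 g/L.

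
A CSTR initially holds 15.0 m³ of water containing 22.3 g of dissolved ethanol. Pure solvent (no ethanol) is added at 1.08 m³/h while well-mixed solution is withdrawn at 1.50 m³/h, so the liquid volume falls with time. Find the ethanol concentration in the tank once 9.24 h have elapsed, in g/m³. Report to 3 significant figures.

0.688 g/m³

Total volume: dV/dt = Q_in − Q_out = -0.42000 m³/h, so V(t) = 15.0 − 0.42000 t and V(9.24) = 11.119 m³.
No ethanol enters, so dm/dt = −Q_out · (m/V).
Separate: dm/m = −Q_out dt/V(t) ⇒ ln(m/m₀) = −(Q_out/(Q_in−Q_out)) ln(V/V₀).
m = m₀ (V₀/V)^(Q_out/(Q_in−Q_out)) = 22.3 × (15.0/11.119)^(-3.5714) = 7.6552 g.
C = m/V = 7.6552/11.119 = 0.68847 g/m³.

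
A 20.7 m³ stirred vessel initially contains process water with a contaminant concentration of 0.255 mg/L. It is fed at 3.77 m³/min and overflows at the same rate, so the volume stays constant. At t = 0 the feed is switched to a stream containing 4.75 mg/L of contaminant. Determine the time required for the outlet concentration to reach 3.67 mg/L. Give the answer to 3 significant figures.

Mass balance on the solute (V constant): V dC/dt = Q(C_in − C), so τ = V/Q = 5.4907 min.
C(t) = C_in + (C₀ − C_in) e^(−t/τ). Set C = 3.67 and solve for t:
e^(−t/τ) = (C − C_in)/(C₀ − C_in) = (3.67 − 4.75)/(0.255 − 4.75) = 0.24027
t = −τ ln(…) = 5.4907 × 1.4260 = 7.8298 min.

7.83 min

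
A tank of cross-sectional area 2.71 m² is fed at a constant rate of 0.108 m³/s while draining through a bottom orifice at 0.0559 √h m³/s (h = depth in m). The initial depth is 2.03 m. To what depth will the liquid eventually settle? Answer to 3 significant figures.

Level balance: A dh/dt = 0.108 − 0.0559 √h. Setting dh/dt = 0:
Q_in = 0.0559 √h_ss ⇒ √h_ss = 0.108/0.0559 = 1.9320.
h_ss = 1.9320² = 3.7327 m. (Since h₀ = 2.03 m < h_ss, the level will rise toward this value.)

3.73 m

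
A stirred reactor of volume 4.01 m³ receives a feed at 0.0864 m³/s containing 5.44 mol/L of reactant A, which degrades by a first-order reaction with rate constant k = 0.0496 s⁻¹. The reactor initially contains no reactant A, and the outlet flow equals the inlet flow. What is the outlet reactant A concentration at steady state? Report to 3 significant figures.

Species balance: V dC/dt = Q C_in − Q C − k V C.
At steady state: 0 = Q C_in − (Q + kV) C_ss, so C_ss = Q C_in/(Q + kV).
C_ss = 0.0864·5.44/(0.0864 + 0.0496·4.01) = 0.47002/0.28530 = 1.6475 mol/L.

1.65 mol/L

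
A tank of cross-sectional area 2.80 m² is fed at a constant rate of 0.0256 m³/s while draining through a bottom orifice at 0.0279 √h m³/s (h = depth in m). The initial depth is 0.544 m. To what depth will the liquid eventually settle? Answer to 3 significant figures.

Accumulation of liquid (constant cross-section A): A dh/dt = Q_in − 0.0279 √h. At steady state dh/dt = 0:
Q_in = 0.0279 √h_ss ⇒ √h_ss = 0.0256/0.0279 = 0.91756.
h_ss = 0.91756² = 0.84192 m. (Since h₀ = 0.544 m < h_ss, the level will rise toward this value.)

0.842 m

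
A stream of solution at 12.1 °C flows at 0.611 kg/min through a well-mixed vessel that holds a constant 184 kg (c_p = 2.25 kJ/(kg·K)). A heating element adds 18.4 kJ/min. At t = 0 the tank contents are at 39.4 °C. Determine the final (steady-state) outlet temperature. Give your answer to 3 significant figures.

Energy balance: M c_p dT/dt = ṁ c_p (T_in − T) + 18.4.
At steady state dT/dt = 0 ⇒ T_ss = T_in + Q̇/(ṁ c_p) = 12.1 + 18.4/(0.611·2.25) = 25.484 °C.

25.5 °C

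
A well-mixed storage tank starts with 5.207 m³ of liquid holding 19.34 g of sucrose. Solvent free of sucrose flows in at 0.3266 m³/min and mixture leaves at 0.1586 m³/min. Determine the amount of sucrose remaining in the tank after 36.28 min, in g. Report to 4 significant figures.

Let m(t) be the amount of sucrose. Volume: V(t) = V₀ + (Q_in − Q_out) t = 5.207 + 0.168000 t; V(36.28) = 11.3020 m³.
Species balance (pure solvent in): dm/dt = −Q_out · m/V(t).
dm/m = −Q_out dt/(V₀ + 0.168000 t); integrating gives ln(m/m₀) = −(Q_out/(Q_in−Q_out)) ln(V/V₀).
m = m₀ (V₀/V)^(Q_out/(Q_in−Q_out)) = 19.34 × (5.207/11.3020)^(0.944048) = 9.30506 g.

9.305 g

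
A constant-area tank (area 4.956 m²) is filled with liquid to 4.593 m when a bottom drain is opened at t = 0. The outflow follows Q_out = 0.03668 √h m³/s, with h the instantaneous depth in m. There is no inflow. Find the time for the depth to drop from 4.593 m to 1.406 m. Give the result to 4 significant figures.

258.7 s

Volume balance on the tank: A dh/dt = −0.03668 √h.
Separate and integrate: 2(√h − √h₀) = −(0.03668/A) t.
t = 2A(√h₀ − √h)/0.03668 = 2·4.956·(√4.593 − √1.406)/0.03668
  = 9.91200 × (2.14313 − 1.18575) / 0.03668 = 258.712 s.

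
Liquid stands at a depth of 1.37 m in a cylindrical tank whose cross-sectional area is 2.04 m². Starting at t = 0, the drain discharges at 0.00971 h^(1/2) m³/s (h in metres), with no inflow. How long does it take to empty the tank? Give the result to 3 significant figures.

With no inflow, A dh/dt = −0.00971 √h.
Separate and integrate: 2(√h − √h₀) = −(0.00971/A) t.
Tank is empty when √h = 0: t_empty = 2A√h₀/0.00971.
t_empty = 2·2.04·√1.37/0.00971 = 4.0800·1.1705/0.00971 = 491.81 s.

492 s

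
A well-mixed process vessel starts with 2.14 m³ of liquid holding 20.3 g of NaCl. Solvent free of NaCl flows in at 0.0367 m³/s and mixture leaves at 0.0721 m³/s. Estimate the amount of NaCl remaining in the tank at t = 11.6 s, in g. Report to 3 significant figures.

Let m(t) be the amount of NaCl. Volume: V(t) = V₀ + (Q_in − Q_out) t = 2.14 − 0.035400 t; V(11.6) = 1.7294 m³.
Solute balance: dm/dt = 0 − Q_out C = −Q_out m/V(t).
dm/m = −Q_out dt/(V₀ − 0.035400 t); integrating gives ln(m/m₀) = −(Q_out/(Q_in−Q_out)) ln(V/V₀).
m = m₀ (V₀/V)^(Q_out/(Q_in−Q_out)) = 20.3 × (2.14/1.7294)^(-2.0367) = 13.154 g.

13.2 g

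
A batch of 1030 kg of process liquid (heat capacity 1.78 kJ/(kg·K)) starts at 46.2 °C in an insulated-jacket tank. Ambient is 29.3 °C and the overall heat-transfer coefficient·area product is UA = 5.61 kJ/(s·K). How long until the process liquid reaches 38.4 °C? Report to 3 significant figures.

Lumped-capacitance energy balance: M c_p dT/dt = UA(T_amb − T).
τ = M c_p/UA = 326.81 s; T_ss = T_amb = 29.300 °C.
T(t) = T_ss + (T₀ − T_ss)e^(−t/τ); set T = 38.4:
t = −τ ln[(T − T_ss)/(T₀ − T_ss)] = −326.81 · ln(0.53846) = 202.31 s.

202 s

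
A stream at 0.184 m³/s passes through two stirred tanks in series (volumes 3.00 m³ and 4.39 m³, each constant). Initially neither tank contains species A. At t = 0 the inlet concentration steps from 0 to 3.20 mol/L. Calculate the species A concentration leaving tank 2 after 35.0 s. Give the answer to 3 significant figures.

1.68 mol/L

Each tank obeys Vᵢ dCᵢ/dt = Q(Cᵢ₋₁ − Cᵢ), so τᵢ = Vᵢ/Q.
τ₁ = 3.00/0.184 = 16.304 s; τ₂ = 4.39/0.184 = 23.859 s.
Tank 1: C₁ = C_in(1 − e^(−t/τ₁)). Tank 2 (τ₁ ≠ τ₂): C₂ = C_in[1 − (τ₁ e^(−t/τ₁) − τ₂ e^(−t/τ₂))/(τ₁ − τ₂)].
At t = 35.0: e^(−t/τ₁) = 0.11687, e^(−t/τ₂) = 0.23062.
C₂ = 3.20·[1 − (16.304·0.11687 − 23.859·0.23062)/(-7.5543)] = 3.20·0.52387 = 1.6764 mol/L.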